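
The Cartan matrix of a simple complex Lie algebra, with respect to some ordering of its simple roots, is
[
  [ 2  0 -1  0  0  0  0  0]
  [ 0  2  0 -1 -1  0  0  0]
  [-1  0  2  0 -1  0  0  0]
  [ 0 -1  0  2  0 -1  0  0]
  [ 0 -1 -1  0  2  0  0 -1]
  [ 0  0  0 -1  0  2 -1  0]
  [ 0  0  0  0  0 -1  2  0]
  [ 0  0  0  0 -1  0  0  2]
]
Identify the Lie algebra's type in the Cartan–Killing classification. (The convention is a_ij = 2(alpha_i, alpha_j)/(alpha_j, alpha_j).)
E8

The matrix has rank 8 with 2's on the diagonal. Reading the off-diagonal entries as Dynkin edges (a single edge where a_ij = a_ji = -1; a double or triple edge where a_ij * a_ji = 2 or 3), the diagram is a chain of 7 nodes with one extra node attached to the third node from one end (E_8). One simple-root ordering that puts it in standard form is (alpha_1, alpha_8, alpha_3, alpha_5, alpha_2, alpha_4, alpha_6, alpha_7). So the algebra is type E_8.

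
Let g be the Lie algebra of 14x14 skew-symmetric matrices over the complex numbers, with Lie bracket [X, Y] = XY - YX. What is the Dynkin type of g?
This is so(14) with 14 even, which has dimension 14(14-1)/2 = 91 and rank 14/2 = 7. In the classification of classical Lie algebras, the orthogonal algebra so(2n) in an even number of variables has type D_n; here n = 7, so the Dynkin diagram is a chain of 5 nodes with a fork of two nodes at one end (D_7). Hence the type is D_7.

D_7 (so(14))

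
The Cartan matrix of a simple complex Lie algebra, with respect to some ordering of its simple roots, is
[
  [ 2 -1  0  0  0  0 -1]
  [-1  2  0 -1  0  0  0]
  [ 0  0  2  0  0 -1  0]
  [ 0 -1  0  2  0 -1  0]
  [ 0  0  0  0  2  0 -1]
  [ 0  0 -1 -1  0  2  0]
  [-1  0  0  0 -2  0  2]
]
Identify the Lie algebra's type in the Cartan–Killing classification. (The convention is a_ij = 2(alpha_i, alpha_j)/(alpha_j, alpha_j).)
B7

The matrix has rank 7 with 2's on the diagonal. Reading the off-diagonal entries as Dynkin edges (a single edge where a_ij = a_ji = -1; a double or triple edge where a_ij * a_ji = 2 or 3), the diagram is a chain of 7 nodes with a double edge at one end; the terminal node there is the unique short simple root (B_7). One simple-root ordering that puts it in standard form is (alpha_3, alpha_6, alpha_4, alpha_2, alpha_1, alpha_7, alpha_5). So the algebra is type B_7, i.e. so(15).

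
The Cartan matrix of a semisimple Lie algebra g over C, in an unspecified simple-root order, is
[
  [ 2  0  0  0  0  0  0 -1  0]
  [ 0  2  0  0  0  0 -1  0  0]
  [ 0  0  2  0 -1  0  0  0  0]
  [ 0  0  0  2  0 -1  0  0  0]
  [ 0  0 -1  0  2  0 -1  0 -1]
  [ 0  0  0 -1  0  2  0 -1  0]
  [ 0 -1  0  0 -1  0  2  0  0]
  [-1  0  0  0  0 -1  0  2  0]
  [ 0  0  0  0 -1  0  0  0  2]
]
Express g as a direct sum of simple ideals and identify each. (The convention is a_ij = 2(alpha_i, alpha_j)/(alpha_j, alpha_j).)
The diagram associated to this matrix has two connected components: the simple roots {alpha_1, alpha_4, alpha_6, alpha_8} form a chain of 4 nodes with single edges (A_4), and {alpha_2, alpha_3, alpha_5, alpha_7, alpha_9} form a chain of 3 nodes with a fork of two nodes at one end (D_5). A semisimple Lie algebra decomposes uniquely as the direct sum of simple ideals, one per connected component of its Dynkin diagram, so g ≅ A_4 ⊕ D_5 (dimension 24 + 45 = 69).

type A_4 ⊕ type D_5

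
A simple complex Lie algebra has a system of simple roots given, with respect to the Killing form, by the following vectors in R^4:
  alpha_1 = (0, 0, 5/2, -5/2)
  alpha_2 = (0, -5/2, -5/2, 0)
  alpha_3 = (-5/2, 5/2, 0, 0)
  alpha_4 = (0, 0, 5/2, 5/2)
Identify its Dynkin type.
Compute the Cartan integers a_ij = 2(alpha_i, alpha_j)/(alpha_j, alpha_j); the resulting 4x4 Cartan matrix is
[[2, -1, 0, 0], [-1, 2, -1, -1], [0, -1, 2, 0], [0, -1, 0, 2]].
All simple roots have the same length, so the diagram is simply laced. The associated Dynkin diagram is a chain of 2 nodes with a fork of two nodes at one end (D_4), so the type is D_4 (the algebra so(8)).

D_4 (so(8))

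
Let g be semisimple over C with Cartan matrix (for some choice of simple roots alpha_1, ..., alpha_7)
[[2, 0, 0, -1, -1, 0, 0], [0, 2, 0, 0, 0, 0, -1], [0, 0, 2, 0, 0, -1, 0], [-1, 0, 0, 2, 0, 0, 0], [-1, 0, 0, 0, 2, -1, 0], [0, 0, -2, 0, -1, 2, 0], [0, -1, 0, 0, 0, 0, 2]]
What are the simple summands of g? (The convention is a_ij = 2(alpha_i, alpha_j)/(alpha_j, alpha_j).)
type A_2 ⊕ type B_5

The diagram associated to this matrix has two connected components: the simple roots {alpha_2, alpha_7} form a chain of 2 nodes with single edges (A_2), and {alpha_1, alpha_3, alpha_4, alpha_5, alpha_6} form a chain of 5 nodes with a double edge at one end; the terminal node there is the unique short simple root (B_5). A semisimple Lie algebra decomposes uniquely as the direct sum of simple ideals, one per connected component of its Dynkin diagram, so g ≅ A_2 ⊕ B_5 (dimension 8 + 55 = 63).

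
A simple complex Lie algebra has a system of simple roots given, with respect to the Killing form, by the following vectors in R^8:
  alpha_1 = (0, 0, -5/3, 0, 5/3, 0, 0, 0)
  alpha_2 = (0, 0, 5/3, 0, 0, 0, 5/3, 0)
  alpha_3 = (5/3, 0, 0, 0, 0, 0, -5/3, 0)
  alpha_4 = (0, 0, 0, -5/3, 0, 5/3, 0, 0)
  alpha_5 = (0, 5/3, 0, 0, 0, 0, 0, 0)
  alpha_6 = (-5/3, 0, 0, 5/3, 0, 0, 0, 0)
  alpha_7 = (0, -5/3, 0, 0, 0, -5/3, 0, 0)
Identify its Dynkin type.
Compute the Cartan integers a_ij = 2(alpha_i, alpha_j)/(alpha_j, alpha_j); the resulting 7x7 Cartan matrix is
[[2, -1, 0, 0, 0, 0, 0], [-1, 2, -1, 0, 0, 0, 0], [0, -1, 2, 0, 0, -1, 0], [0, 0, 0, 2, 0, -1, -1], [0, 0, 0, 0, 2, 0, -1], [0, 0, -1, -1, 0, 2, 0], [0, 0, 0, -1, -2, 0, 2]].
The roots have two lengths (squared-length ratio 2:1); the short ones are alpha_{5}. The associated Dynkin diagram is a chain of 7 nodes with a double edge at one end; the terminal node there is the unique short simple root (B_7), so the type is B_7 (the algebra so(15)).

B_7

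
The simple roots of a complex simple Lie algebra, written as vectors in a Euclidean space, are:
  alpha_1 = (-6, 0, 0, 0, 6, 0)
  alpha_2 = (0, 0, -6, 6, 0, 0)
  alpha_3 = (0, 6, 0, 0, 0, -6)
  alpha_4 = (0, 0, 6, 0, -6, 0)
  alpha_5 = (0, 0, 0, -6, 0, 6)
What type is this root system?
Compute the Cartan integers a_ij = 2(alpha_i, alpha_j)/(alpha_j, alpha_j); the resulting 5x5 Cartan matrix is
[[2, 0, 0, -1, 0], [0, 2, 0, -1, -1], [0, 0, 2, 0, -1], [-1, -1, 0, 2, 0], [0, -1, -1, 0, 2]].
All simple roots have the same length, so the diagram is simply laced. The associated Dynkin diagram is a chain of 5 nodes with single edges (A_5), so the type is A_5 (the algebra sl(6)).

A_5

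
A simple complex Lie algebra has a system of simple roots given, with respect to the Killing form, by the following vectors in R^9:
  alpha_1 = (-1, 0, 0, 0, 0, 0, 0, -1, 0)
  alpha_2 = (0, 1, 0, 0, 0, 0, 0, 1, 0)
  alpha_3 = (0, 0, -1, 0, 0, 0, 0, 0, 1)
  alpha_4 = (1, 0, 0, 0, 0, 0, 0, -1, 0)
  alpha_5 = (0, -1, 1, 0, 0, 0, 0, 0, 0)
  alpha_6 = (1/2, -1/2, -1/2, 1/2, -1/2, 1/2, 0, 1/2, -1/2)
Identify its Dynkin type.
Compute the Cartan integers a_ij = 2(alpha_i, alpha_j)/(alpha_j, alpha_j); the resulting 6x6 Cartan matrix is
[[2, -1, 0, 0, 0, -1], [-1, 2, 0, -1, -1, 0], [0, 0, 2, 0, -1, 0], [0, -1, 0, 2, 0, 0], [0, -1, -1, 0, 2, 0], [-1, 0, 0, 0, 0, 2]].
All simple roots have the same length, so the diagram is simply laced. The associated Dynkin diagram is a chain of 5 nodes with one extra node attached to the third node from one end (E_6), so the type is E_6.

E_6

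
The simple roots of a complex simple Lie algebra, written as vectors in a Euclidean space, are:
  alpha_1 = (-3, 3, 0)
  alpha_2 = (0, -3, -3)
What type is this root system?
A_2

Compute the Cartan integers a_ij = 2(alpha_i, alpha_j)/(alpha_j, alpha_j); the resulting 2x2 Cartan matrix is
[[2, -1], [-1, 2]].
All simple roots have the same length, so the diagram is simply laced. The associated Dynkin diagram is a chain of 2 nodes with single edges (A_2), so the type is A_2 (the algebra sl(3)).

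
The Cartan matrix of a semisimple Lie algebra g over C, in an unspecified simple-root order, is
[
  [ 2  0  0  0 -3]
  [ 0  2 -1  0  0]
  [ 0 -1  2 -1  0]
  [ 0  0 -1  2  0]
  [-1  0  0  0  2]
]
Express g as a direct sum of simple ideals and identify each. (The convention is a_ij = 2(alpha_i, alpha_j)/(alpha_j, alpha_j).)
The diagram associated to this matrix has two connected components: the simple roots {alpha_2, alpha_3, alpha_4} form a chain of 3 nodes with single edges (A_3), and {alpha_1, alpha_5} form two nodes joined by a triple edge (G_2). A semisimple Lie algebra decomposes uniquely as the direct sum of simple ideals, one per connected component of its Dynkin diagram, so g ≅ A_3 ⊕ G_2 (dimension 15 + 14 = 29).

type A_3 + type G_2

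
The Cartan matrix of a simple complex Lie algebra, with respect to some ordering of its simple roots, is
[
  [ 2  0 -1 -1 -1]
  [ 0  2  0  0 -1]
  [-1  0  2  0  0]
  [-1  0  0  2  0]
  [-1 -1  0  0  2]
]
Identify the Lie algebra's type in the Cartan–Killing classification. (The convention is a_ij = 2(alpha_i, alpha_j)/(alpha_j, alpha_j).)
D5

The matrix has rank 5 with 2's on the diagonal. Reading the off-diagonal entries as Dynkin edges (a single edge where a_ij = a_ji = -1; a double or triple edge where a_ij * a_ji = 2 or 3), the diagram is a chain of 3 nodes with a fork of two nodes at one end (D_5). One simple-root ordering that puts it in standard form is (alpha_2, alpha_5, alpha_1, alpha_3, alpha_4). So the algebra is type D_5, i.e. so(10).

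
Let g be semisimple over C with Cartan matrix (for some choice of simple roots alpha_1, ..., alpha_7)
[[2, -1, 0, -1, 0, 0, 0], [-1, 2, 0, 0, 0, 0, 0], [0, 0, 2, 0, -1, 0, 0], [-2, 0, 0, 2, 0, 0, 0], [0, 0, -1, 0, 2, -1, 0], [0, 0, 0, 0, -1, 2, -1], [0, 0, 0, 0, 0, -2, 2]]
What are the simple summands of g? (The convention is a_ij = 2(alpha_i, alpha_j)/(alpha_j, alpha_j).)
C_3 ⊕ C_4

The diagram associated to this matrix has two connected components: the simple roots {alpha_1, alpha_2, alpha_4} form a chain of 3 nodes with a double edge at one end; the terminal node there is the unique long simple root (C_3), and {alpha_3, alpha_5, alpha_6, alpha_7} form a chain of 4 nodes with a double edge at one end; the terminal node there is the unique long simple root (C_4). A semisimple Lie algebra decomposes uniquely as the direct sum of simple ideals, one per connected component of its Dynkin diagram, so g ≅ C_3 ⊕ C_4 (dimension 21 + 36 = 57).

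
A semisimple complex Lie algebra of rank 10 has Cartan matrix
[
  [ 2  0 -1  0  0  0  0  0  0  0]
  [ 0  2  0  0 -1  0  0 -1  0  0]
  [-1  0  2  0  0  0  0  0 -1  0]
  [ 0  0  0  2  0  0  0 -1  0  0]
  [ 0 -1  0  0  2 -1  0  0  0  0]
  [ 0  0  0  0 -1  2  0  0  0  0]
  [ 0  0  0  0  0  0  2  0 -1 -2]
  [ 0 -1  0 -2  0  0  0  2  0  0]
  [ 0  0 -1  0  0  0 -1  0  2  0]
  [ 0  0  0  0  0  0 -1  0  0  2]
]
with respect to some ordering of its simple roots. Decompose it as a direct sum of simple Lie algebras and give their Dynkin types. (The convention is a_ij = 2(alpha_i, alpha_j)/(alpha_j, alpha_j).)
The diagram associated to this matrix has two connected components: the simple roots {alpha_1, alpha_3, alpha_7, alpha_9, alpha_10} form a chain of 5 nodes with a double edge at one end; the terminal node there is the unique short simple root (B_5), and {alpha_2, alpha_4, alpha_5, alpha_6, alpha_8} form a chain of 5 nodes with a double edge at one end; the terminal node there is the unique short simple root (B_5). A semisimple Lie algebra decomposes uniquely as the direct sum of simple ideals, one per connected component of its Dynkin diagram, so g ≅ B_5 ⊕ B_5 (dimension 55 + 55 = 110).

B5 + B5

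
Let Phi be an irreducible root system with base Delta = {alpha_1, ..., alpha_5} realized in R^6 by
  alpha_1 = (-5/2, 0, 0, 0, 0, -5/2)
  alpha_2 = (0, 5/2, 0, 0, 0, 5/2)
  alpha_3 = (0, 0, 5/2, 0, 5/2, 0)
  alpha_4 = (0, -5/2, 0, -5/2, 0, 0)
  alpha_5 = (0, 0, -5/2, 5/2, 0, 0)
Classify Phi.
type A_5

Compute the Cartan integers a_ij = 2(alpha_i, alpha_j)/(alpha_j, alpha_j); the resulting 5x5 Cartan matrix is
[[2, -1, 0, 0, 0], [-1, 2, 0, -1, 0], [0, 0, 2, 0, -1], [0, -1, 0, 2, -1], [0, 0, -1, -1, 2]].
All simple roots have the same length, so the diagram is simply laced. The associated Dynkin diagram is a chain of 5 nodes with single edges (A_5), so the type is A_5 (the algebra sl(6)).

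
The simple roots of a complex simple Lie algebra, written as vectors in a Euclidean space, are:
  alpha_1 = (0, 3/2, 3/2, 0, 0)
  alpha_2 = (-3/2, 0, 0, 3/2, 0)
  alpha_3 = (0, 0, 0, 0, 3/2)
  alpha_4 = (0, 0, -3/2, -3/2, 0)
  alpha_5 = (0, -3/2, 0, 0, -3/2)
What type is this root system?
Compute the Cartan integers a_ij = 2(alpha_i, alpha_j)/(alpha_j, alpha_j); the resulting 5x5 Cartan matrix is
[[2, 0, 0, -1, -1], [0, 2, 0, -1, 0], [0, 0, 2, 0, -1], [-1, -1, 0, 2, 0], [-1, 0, -2, 0, 2]].
The roots have two lengths (squared-length ratio 2:1); the short ones are alpha_{3}. The associated Dynkin diagram is a chain of 5 nodes with a double edge at one end; the terminal node there is the unique short simple root (B_5), so the type is B_5 (the algebra so(11)).

B5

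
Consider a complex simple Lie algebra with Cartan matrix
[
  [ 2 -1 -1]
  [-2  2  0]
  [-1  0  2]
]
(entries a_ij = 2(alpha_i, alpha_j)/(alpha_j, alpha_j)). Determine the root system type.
C3

The matrix has rank 3 with 2's on the diagonal. Reading the off-diagonal entries as Dynkin edges (a single edge where a_ij = a_ji = -1; a double or triple edge where a_ij * a_ji = 2 or 3), the diagram is a chain of 3 nodes with a double edge at one end; the terminal node there is the unique long simple root (C_3). One simple-root ordering that puts it in standard form is (alpha_3, alpha_1, alpha_2). So the algebra is type C_3, i.e. sp(6).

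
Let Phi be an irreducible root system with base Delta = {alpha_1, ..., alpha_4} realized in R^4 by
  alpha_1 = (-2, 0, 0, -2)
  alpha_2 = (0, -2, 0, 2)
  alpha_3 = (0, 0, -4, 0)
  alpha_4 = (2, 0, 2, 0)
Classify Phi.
C_4

Compute the Cartan integers a_ij = 2(alpha_i, alpha_j)/(alpha_j, alpha_j); the resulting 4x4 Cartan matrix is
[[2, -1, 0, -1], [-1, 2, 0, 0], [0, 0, 2, -2], [-1, 0, -1, 2]].
The roots have two lengths (squared-length ratio 2:1); the short ones are alpha_{1,2,4}. The associated Dynkin diagram is a chain of 4 nodes with a double edge at one end; the terminal node there is the unique long simple root (C_4), so the type is C_4 (the algebra sp(8)).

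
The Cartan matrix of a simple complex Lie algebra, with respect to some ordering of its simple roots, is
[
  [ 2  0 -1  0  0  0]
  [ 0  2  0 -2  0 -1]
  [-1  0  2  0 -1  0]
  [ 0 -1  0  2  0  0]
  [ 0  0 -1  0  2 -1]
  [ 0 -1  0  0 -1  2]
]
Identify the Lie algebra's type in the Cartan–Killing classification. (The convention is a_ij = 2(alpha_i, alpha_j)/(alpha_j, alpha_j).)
B_6

The matrix has rank 6 with 2's on the diagonal. Reading the off-diagonal entries as Dynkin edges (a single edge where a_ij = a_ji = -1; a double or triple edge where a_ij * a_ji = 2 or 3), the diagram is a chain of 6 nodes with a double edge at one end; the terminal node there is the unique short simple root (B_6). One simple-root ordering that puts it in standard form is (alpha_1, alpha_3, alpha_5, alpha_6, alpha_2, alpha_4). So the algebra is type B_6, i.e. so(13).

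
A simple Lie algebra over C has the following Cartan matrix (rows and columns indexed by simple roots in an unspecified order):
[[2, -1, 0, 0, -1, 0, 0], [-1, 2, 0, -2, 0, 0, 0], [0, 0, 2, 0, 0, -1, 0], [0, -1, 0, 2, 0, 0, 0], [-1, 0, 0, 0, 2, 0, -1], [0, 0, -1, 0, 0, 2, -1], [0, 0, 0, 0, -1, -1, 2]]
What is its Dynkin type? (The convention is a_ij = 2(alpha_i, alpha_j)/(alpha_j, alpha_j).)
B_7 (so(15))

The matrix has rank 7 with 2's on the diagonal. Reading the off-diagonal entries as Dynkin edges (a single edge where a_ij = a_ji = -1; a double or triple edge where a_ij * a_ji = 2 or 3), the diagram is a chain of 7 nodes with a double edge at one end; the terminal node there is the unique short simple root (B_7). One simple-root ordering that puts it in standard form is (alpha_3, alpha_6, alpha_7, alpha_5, alpha_1, alpha_2, alpha_4). So the algebra is type B_7, i.e. so(15).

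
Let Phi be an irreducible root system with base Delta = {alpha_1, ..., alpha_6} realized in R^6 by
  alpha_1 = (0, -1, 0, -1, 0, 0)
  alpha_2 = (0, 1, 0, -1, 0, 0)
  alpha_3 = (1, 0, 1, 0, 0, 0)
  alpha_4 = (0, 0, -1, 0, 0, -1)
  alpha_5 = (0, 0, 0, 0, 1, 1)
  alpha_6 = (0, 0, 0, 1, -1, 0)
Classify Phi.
D_6 (so(12))

Compute the Cartan integers a_ij = 2(alpha_i, alpha_j)/(alpha_j, alpha_j); the resulting 6x6 Cartan matrix is
[[2, 0, 0, 0, 0, -1], [0, 2, 0, 0, 0, -1], [0, 0, 2, -1, 0, 0], [0, 0, -1, 2, -1, 0], [0, 0, 0, -1, 2, -1], [-1, -1, 0, 0, -1, 2]].
All simple roots have the same length, so the diagram is simply laced. The associated Dynkin diagram is a chain of 4 nodes with a fork of two nodes at one end (D_6), so the type is D_6 (the algebra so(12)).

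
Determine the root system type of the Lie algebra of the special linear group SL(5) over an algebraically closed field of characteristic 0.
This is sl(5), which has dimension 5^2 - 1 = 24 and rank 5 - 1 = 4 (a Cartan subalgebra is the diagonal traceless matrices). In the classification of classical Lie algebras, the special linear algebra sl(n+1) has type A_n; here n = 4, so the Dynkin diagram is a chain of 4 nodes with single edges (A_4). Hence the type is A_4.

A4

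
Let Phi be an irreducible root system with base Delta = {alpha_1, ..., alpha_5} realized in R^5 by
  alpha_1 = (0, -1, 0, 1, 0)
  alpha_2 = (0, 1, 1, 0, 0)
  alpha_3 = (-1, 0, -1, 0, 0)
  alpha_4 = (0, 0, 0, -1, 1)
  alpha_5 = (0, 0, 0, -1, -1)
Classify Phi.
Compute the Cartan integers a_ij = 2(alpha_i, alpha_j)/(alpha_j, alpha_j); the resulting 5x5 Cartan matrix is
[[2, -1, 0, -1, -1], [-1, 2, -1, 0, 0], [0, -1, 2, 0, 0], [-1, 0, 0, 2, 0], [-1, 0, 0, 0, 2]].
All simple roots have the same length, so the diagram is simply laced. The associated Dynkin diagram is a chain of 3 nodes with a fork of two nodes at one end (D_5), so the type is D_5 (the algebra so(10)).

D_5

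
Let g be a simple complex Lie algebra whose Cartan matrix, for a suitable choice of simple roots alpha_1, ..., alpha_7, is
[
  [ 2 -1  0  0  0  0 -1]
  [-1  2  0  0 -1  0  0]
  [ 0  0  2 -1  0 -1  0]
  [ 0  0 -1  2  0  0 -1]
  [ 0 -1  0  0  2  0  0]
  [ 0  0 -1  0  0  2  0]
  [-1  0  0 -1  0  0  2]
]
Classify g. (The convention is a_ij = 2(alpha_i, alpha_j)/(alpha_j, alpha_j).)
The matrix has rank 7 with 2's on the diagonal. Reading the off-diagonal entries as Dynkin edges (a single edge where a_ij = a_ji = -1; a double or triple edge where a_ij * a_ji = 2 or 3), the diagram is a chain of 7 nodes with single edges (A_7). One simple-root ordering that puts it in standard form is (alpha_5, alpha_2, alpha_1, alpha_7, alpha_4, alpha_3, alpha_6). So the algebra is type A_7, i.e. sl(8).

A_7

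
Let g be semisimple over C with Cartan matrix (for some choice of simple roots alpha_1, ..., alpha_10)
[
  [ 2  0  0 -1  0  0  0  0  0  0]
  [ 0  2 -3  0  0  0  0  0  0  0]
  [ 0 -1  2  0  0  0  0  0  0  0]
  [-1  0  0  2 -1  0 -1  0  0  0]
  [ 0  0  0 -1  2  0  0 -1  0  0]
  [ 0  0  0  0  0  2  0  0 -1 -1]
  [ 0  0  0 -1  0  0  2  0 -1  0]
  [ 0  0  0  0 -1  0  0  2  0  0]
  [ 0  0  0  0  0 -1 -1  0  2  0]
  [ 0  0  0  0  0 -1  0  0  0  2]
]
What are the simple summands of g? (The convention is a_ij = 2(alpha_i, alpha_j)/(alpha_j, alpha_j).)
The diagram associated to this matrix has two connected components: the simple roots {alpha_1, alpha_4, alpha_5, alpha_6, alpha_7, alpha_8, alpha_9, alpha_10} form a chain of 7 nodes with one extra node attached to the third node from one end (E_8), and {alpha_2, alpha_3} form two nodes joined by a triple edge (G_2). A semisimple Lie algebra decomposes uniquely as the direct sum of simple ideals, one per connected component of its Dynkin diagram, so g ≅ E_8 ⊕ G_2 (dimension 248 + 14 = 262).

type E_8 ⊕ type G_2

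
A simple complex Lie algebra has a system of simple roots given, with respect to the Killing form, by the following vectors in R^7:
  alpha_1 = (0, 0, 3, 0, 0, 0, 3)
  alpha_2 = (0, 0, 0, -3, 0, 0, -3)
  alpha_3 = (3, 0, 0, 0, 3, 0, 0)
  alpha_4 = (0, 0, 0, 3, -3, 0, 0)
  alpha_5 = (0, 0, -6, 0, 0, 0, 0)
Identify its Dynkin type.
C_5

Compute the Cartan integers a_ij = 2(alpha_i, alpha_j)/(alpha_j, alpha_j); the resulting 5x5 Cartan matrix is
[[2, -1, 0, 0, -1], [-1, 2, 0, -1, 0], [0, 0, 2, -1, 0], [0, -1, -1, 2, 0], [-2, 0, 0, 0, 2]].
The roots have two lengths (squared-length ratio 2:1); the short ones are alpha_{1,2,3,4}. The associated Dynkin diagram is a chain of 5 nodes with a double edge at one end; the terminal node there is the unique long simple root (C_5), so the type is C_5 (the algebra sp(10)).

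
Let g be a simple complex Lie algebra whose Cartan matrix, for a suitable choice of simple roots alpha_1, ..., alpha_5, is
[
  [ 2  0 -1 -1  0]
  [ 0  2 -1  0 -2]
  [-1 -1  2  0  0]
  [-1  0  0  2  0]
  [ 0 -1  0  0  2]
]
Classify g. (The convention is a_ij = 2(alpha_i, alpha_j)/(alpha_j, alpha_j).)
B_5

The matrix has rank 5 with 2's on the diagonal. Reading the off-diagonal entries as Dynkin edges (a single edge where a_ij = a_ji = -1; a double or triple edge where a_ij * a_ji = 2 or 3), the diagram is a chain of 5 nodes with a double edge at one end; the terminal node there is the unique short simple root (B_5). One simple-root ordering that puts it in standard form is (alpha_4, alpha_1, alpha_3, alpha_2, alpha_5). So the algebra is type B_5, i.e. so(11).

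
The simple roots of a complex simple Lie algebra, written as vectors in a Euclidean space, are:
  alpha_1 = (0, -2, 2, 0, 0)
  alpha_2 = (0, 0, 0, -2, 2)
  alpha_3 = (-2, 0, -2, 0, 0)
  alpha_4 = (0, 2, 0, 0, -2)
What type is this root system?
A4

Compute the Cartan integers a_ij = 2(alpha_i, alpha_j)/(alpha_j, alpha_j); the resulting 4x4 Cartan matrix is
[[2, 0, -1, -1], [0, 2, 0, -1], [-1, 0, 2, 0], [-1, -1, 0, 2]].
All simple roots have the same length, so the diagram is simply laced. The associated Dynkin diagram is a chain of 4 nodes with single edges (A_4), so the type is A_4 (the algebra sl(5)).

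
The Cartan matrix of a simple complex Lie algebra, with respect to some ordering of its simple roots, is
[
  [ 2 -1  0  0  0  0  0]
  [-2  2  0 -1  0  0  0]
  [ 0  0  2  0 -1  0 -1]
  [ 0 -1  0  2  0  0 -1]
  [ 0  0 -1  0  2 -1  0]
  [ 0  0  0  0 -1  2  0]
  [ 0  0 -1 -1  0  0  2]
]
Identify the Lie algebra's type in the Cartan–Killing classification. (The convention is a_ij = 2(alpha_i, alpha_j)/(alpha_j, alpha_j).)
B_7

The matrix has rank 7 with 2's on the diagonal. Reading the off-diagonal entries as Dynkin edges (a single edge where a_ij = a_ji = -1; a double or triple edge where a_ij * a_ji = 2 or 3), the diagram is a chain of 7 nodes with a double edge at one end; the terminal node there is the unique short simple root (B_7). One simple-root ordering that puts it in standard form is (alpha_6, alpha_5, alpha_3, alpha_7, alpha_4, alpha_2, alpha_1). So the algebra is type B_7, i.e. so(15).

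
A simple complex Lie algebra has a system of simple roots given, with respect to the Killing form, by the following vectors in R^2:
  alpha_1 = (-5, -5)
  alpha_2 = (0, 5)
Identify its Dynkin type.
B_2

Compute the Cartan integers a_ij = 2(alpha_i, alpha_j)/(alpha_j, alpha_j); the resulting 2x2 Cartan matrix is
[[2, -2], [-1, 2]].
The roots have two lengths (squared-length ratio 2:1); the short ones are alpha_{2}. The associated Dynkin diagram is a chain of 2 nodes with a double edge at one end; the terminal node there is the unique short simple root (B_2), so the type is B_2 (the algebra so(5)).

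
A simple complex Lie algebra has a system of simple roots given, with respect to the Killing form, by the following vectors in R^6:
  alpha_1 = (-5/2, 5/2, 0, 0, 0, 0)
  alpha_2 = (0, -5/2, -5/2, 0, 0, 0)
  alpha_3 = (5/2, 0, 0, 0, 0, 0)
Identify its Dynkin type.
B3

Compute the Cartan integers a_ij = 2(alpha_i, alpha_j)/(alpha_j, alpha_j); the resulting 3x3 Cartan matrix is
[[2, -1, -2], [-1, 2, 0], [-1, 0, 2]].
The roots have two lengths (squared-length ratio 2:1); the short ones are alpha_{3}. The associated Dynkin diagram is a chain of 3 nodes with a double edge at one end; the terminal node there is the unique short simple root (B_3), so the type is B_3 (the algebra so(7)).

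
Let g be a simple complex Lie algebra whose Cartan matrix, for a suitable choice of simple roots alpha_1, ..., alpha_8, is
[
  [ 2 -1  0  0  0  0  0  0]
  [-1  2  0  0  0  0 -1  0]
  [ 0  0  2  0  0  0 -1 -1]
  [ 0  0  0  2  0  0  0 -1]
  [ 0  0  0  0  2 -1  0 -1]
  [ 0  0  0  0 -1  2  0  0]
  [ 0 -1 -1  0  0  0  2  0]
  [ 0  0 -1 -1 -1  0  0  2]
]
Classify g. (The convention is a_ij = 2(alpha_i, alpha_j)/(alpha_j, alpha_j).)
E_8

The matrix has rank 8 with 2's on the diagonal. Reading the off-diagonal entries as Dynkin edges (a single edge where a_ij = a_ji = -1; a double or triple edge where a_ij * a_ji = 2 or 3), the diagram is a chain of 7 nodes with one extra node attached to the third node from one end (E_8). One simple-root ordering that puts it in standard form is (alpha_6, alpha_4, alpha_5, alpha_8, alpha_3, alpha_7, alpha_2, alpha_1). So the algebra is type E_8.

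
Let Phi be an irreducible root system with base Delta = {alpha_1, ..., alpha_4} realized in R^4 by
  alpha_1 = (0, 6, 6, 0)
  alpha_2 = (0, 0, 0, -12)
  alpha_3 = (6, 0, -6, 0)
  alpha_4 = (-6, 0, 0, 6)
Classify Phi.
C_4 (sp(8))

Compute the Cartan integers a_ij = 2(alpha_i, alpha_j)/(alpha_j, alpha_j); the resulting 4x4 Cartan matrix is
[[2, 0, -1, 0], [0, 2, 0, -2], [-1, 0, 2, -1], [0, -1, -1, 2]].
The roots have two lengths (squared-length ratio 2:1); the short ones are alpha_{1,3,4}. The associated Dynkin diagram is a chain of 4 nodes with a double edge at one end; the terminal node there is the unique long simple root (C_4), so the type is C_4 (the algebra sp(8)).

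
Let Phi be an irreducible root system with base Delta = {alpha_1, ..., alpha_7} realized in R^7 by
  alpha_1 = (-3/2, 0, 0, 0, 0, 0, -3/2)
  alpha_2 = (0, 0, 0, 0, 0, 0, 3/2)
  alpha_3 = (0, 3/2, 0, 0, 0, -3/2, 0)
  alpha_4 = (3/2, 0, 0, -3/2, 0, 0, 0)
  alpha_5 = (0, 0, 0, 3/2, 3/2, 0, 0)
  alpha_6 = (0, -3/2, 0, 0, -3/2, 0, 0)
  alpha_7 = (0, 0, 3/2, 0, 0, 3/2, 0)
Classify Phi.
Compute the Cartan integers a_ij = 2(alpha_i, alpha_j)/(alpha_j, alpha_j); the resulting 7x7 Cartan matrix is
[[2, -2, 0, -1, 0, 0, 0], [-1, 2, 0, 0, 0, 0, 0], [0, 0, 2, 0, 0, -1, -1], [-1, 0, 0, 2, -1, 0, 0], [0, 0, 0, -1, 2, -1, 0], [0, 0, -1, 0, -1, 2, 0], [0, 0, -1, 0, 0, 0, 2]].
The roots have two lengths (squared-length ratio 2:1); the short ones are alpha_{2}. The associated Dynkin diagram is a chain of 7 nodes with a double edge at one end; the terminal node there is the unique short simple root (B_7), so the type is B_7 (the algebra so(15)).

type B_7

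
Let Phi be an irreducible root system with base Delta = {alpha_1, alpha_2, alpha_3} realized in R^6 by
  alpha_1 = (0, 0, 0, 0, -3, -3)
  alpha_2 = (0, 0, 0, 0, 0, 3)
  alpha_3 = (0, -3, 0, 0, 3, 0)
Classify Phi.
B3

Compute the Cartan integers a_ij = 2(alpha_i, alpha_j)/(alpha_j, alpha_j); the resulting 3x3 Cartan matrix is
[[2, -2, -1], [-1, 2, 0], [-1, 0, 2]].
The roots have two lengths (squared-length ratio 2:1); the short ones are alpha_{2}. The associated Dynkin diagram is a chain of 3 nodes with a double edge at one end; the terminal node there is the unique short simple root (B_3), so the type is B_3 (the algebra so(7)).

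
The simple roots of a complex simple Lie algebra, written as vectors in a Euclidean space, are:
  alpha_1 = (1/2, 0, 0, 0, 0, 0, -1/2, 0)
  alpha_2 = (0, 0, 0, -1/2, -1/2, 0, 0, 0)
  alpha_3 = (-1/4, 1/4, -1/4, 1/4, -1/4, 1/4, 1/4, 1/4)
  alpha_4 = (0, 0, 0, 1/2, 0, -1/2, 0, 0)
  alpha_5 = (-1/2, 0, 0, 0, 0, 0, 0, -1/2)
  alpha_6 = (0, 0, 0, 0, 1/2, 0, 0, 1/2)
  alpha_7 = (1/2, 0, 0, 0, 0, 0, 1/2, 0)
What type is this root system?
Compute the Cartan integers a_ij = 2(alpha_i, alpha_j)/(alpha_j, alpha_j); the resulting 7x7 Cartan matrix is
[[2, 0, -1, 0, -1, 0, 0], [0, 2, 0, -1, 0, -1, 0], [-1, 0, 2, 0, 0, 0, 0], [0, -1, 0, 2, 0, 0, 0], [-1, 0, 0, 0, 2, -1, -1], [0, -1, 0, 0, -1, 2, 0], [0, 0, 0, 0, -1, 0, 2]].
All simple roots have the same length, so the diagram is simply laced. The associated Dynkin diagram is a chain of 6 nodes with one extra node attached to the third node from one end (E_7), so the type is E_7.

type E_7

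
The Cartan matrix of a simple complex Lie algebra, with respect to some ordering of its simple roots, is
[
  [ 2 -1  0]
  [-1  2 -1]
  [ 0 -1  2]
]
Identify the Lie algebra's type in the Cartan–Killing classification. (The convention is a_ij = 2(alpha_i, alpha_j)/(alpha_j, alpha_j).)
A3

The matrix has rank 3 with 2's on the diagonal. Reading the off-diagonal entries as Dynkin edges (a single edge where a_ij = a_ji = -1; a double or triple edge where a_ij * a_ji = 2 or 3), the diagram is a chain of 3 nodes with single edges (A_3). One simple-root ordering that puts it in standard form is (alpha_1, alpha_2, alpha_3). So the algebra is type A_3, i.e. sl(4).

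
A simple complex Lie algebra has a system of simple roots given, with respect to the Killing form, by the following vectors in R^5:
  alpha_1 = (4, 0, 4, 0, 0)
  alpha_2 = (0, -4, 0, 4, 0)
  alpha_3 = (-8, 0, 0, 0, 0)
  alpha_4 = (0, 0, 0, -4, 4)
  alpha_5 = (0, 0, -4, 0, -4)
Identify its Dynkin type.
Compute the Cartan integers a_ij = 2(alpha_i, alpha_j)/(alpha_j, alpha_j); the resulting 5x5 Cartan matrix is
[[2, 0, -1, 0, -1], [0, 2, 0, -1, 0], [-2, 0, 2, 0, 0], [0, -1, 0, 2, -1], [-1, 0, 0, -1, 2]].
The roots have two lengths (squared-length ratio 2:1); the short ones are alpha_{1,2,4,5}. The associated Dynkin diagram is a chain of 5 nodes with a double edge at one end; the terminal node there is the unique long simple root (C_5), so the type is C_5 (the algebra sp(10)).

C_5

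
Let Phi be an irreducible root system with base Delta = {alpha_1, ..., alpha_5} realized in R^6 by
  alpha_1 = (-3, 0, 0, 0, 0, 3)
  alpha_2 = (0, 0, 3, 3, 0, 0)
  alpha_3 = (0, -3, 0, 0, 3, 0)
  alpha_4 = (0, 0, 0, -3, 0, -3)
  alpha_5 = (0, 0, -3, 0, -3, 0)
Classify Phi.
Compute the Cartan integers a_ij = 2(alpha_i, alpha_j)/(alpha_j, alpha_j); the resulting 5x5 Cartan matrix is
[[2, 0, 0, -1, 0], [0, 2, 0, -1, -1], [0, 0, 2, 0, -1], [-1, -1, 0, 2, 0], [0, -1, -1, 0, 2]].
All simple roots have the same length, so the diagram is simply laced. The associated Dynkin diagram is a chain of 5 nodes with single edges (A_5), so the type is A_5 (the algebra sl(6)).

A_5 (sl(6))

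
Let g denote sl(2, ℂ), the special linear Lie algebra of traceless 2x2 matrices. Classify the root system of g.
A1

This is sl(2), which has dimension 2^2 - 1 = 3 and rank 2 - 1 = 1 (a Cartan subalgebra is the diagonal traceless matrices). In the classification of classical Lie algebras, the special linear algebra sl(n+1) has type A_n; here n = 1, so the Dynkin diagram is a chain of 1 nodes with single edges (A_1). Hence the type is A_1.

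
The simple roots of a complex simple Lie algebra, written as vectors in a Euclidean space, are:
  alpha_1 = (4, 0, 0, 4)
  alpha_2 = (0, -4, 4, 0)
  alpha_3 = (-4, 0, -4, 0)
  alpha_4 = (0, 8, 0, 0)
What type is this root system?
Compute the Cartan integers a_ij = 2(alpha_i, alpha_j)/(alpha_j, alpha_j); the resulting 4x4 Cartan matrix is
[[2, 0, -1, 0], [0, 2, -1, -1], [-1, -1, 2, 0], [0, -2, 0, 2]].
The roots have two lengths (squared-length ratio 2:1); the short ones are alpha_{1,2,3}. The associated Dynkin diagram is a chain of 4 nodes with a double edge at one end; the terminal node there is the unique long simple root (C_4), so the type is C_4 (the algebra sp(8)).

C4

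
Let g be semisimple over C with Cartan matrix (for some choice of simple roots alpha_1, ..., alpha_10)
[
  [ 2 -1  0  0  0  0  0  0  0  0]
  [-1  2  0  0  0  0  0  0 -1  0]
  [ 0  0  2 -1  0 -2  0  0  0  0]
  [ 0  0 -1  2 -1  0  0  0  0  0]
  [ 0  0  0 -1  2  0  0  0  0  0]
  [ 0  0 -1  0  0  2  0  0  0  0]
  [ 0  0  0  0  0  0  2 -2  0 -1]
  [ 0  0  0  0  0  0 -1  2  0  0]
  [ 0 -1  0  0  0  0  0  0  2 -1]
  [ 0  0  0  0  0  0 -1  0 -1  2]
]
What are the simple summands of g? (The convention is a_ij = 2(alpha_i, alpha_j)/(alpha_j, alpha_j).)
B_4 (so(9)) ⊕ B_6 (so(13))

The diagram associated to this matrix has two connected components: the simple roots {alpha_3, alpha_4, alpha_5, alpha_6} form a chain of 4 nodes with a double edge at one end; the terminal node there is the unique short simple root (B_4), and {alpha_1, alpha_2, alpha_7, alpha_8, alpha_9, alpha_10} form a chain of 6 nodes with a double edge at one end; the terminal node there is the unique short simple root (B_6). A semisimple Lie algebra decomposes uniquely as the direct sum of simple ideals, one per connected component of its Dynkin diagram, so g ≅ B_4 ⊕ B_6 (dimension 36 + 78 = 114).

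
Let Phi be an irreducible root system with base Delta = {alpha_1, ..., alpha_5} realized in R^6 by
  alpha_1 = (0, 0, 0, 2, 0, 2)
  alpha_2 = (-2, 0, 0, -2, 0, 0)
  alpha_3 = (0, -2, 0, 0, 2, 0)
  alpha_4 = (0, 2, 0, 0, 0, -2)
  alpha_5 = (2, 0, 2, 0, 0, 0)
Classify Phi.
Compute the Cartan integers a_ij = 2(alpha_i, alpha_j)/(alpha_j, alpha_j); the resulting 5x5 Cartan matrix is
[[2, -1, 0, -1, 0], [-1, 2, 0, 0, -1], [0, 0, 2, -1, 0], [-1, 0, -1, 2, 0], [0, -1, 0, 0, 2]].
All simple roots have the same length, so the diagram is simply laced. The associated Dynkin diagram is a chain of 5 nodes with single edges (A_5), so the type is A_5 (the algebra sl(6)).

A_5 (sl(6))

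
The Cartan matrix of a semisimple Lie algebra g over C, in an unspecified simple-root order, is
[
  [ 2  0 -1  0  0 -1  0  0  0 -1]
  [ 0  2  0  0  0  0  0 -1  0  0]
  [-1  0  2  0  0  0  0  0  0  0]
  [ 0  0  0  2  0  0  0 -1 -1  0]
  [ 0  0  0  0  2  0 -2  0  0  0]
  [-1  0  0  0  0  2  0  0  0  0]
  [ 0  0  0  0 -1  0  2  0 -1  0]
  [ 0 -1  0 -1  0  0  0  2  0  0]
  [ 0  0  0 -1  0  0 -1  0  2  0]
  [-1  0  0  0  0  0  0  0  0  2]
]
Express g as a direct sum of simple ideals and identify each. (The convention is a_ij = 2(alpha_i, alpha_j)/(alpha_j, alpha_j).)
The diagram associated to this matrix has two connected components: the simple roots {alpha_2, alpha_4, alpha_5, alpha_7, alpha_8, alpha_9} form a chain of 6 nodes with a double edge at one end; the terminal node there is the unique long simple root (C_6), and {alpha_1, alpha_3, alpha_6, alpha_10} form a chain of 2 nodes with a fork of two nodes at one end (D_4). A semisimple Lie algebra decomposes uniquely as the direct sum of simple ideals, one per connected component of its Dynkin diagram, so g ≅ C_6 ⊕ D_4 (dimension 78 + 28 = 106).

C6 ⊕ D4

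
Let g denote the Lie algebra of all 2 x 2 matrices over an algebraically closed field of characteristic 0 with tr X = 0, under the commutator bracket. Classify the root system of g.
A_1

This is sl(2), which has dimension 2^2 - 1 = 3 and rank 2 - 1 = 1 (a Cartan subalgebra is the diagonal traceless matrices). In the classification of classical Lie algebras, the special linear algebra sl(n+1) has type A_n; here n = 1, so the Dynkin diagram is a chain of 1 nodes with single edges (A_1). Hence the type is A_1.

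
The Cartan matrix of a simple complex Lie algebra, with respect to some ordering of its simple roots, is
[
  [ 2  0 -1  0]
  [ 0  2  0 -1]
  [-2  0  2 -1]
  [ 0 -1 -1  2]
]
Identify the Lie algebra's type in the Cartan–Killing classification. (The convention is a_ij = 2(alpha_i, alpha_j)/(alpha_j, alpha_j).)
The matrix has rank 4 with 2's on the diagonal. Reading the off-diagonal entries as Dynkin edges (a single edge where a_ij = a_ji = -1; a double or triple edge where a_ij * a_ji = 2 or 3), the diagram is a chain of 4 nodes with a double edge at one end; the terminal node there is the unique short simple root (B_4). One simple-root ordering that puts it in standard form is (alpha_2, alpha_4, alpha_3, alpha_1). So the algebra is type B_4, i.e. so(9).

type B_4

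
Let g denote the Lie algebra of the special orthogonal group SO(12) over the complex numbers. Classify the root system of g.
type D_6

This is so(12) with 12 even, which has dimension 12(12-1)/2 = 66 and rank 12/2 = 6. In the classification of classical Lie algebras, the orthogonal algebra so(2n) in an even number of variables has type D_n; here n = 6, so the Dynkin diagram is a chain of 4 nodes with a fork of two nodes at one end (D_6). Hence the type is D_6.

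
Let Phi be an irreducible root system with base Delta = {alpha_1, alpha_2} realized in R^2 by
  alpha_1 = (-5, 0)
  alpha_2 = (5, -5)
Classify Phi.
Compute the Cartan integers a_ij = 2(alpha_i, alpha_j)/(alpha_j, alpha_j); the resulting 2x2 Cartan matrix is
[[2, -1], [-2, 2]].
The roots have two lengths (squared-length ratio 2:1); the short ones are alpha_{1}. The associated Dynkin diagram is a chain of 2 nodes with a double edge at one end; the terminal node there is the unique short simple root (B_2), so the type is B_2 (the algebra so(5)).

type B_2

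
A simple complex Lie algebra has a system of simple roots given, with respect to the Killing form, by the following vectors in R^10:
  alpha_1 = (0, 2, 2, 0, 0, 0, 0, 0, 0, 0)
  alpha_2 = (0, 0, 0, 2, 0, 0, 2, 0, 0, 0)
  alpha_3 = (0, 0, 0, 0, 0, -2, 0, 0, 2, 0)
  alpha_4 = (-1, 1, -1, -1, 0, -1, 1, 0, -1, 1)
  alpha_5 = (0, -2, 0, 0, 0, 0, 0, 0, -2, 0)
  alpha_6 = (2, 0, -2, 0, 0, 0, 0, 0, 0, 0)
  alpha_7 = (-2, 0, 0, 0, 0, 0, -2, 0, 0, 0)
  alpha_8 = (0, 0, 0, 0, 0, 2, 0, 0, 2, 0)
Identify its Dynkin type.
Compute the Cartan integers a_ij = 2(alpha_i, alpha_j)/(alpha_j, alpha_j); the resulting 8x8 Cartan matrix is
[[2, 0, 0, 0, -1, -1, 0, 0], [0, 2, 0, 0, 0, 0, -1, 0], [0, 0, 2, 0, -1, 0, 0, 0], [0, 0, 0, 2, 0, 0, 0, -1], [-1, 0, -1, 0, 2, 0, 0, -1], [-1, 0, 0, 0, 0, 2, -1, 0], [0, -1, 0, 0, 0, -1, 2, 0], [0, 0, 0, -1, -1, 0, 0, 2]].
All simple roots have the same length, so the diagram is simply laced. The associated Dynkin diagram is a chain of 7 nodes with one extra node attached to the third node from one end (E_8), so the type is E_8.

E_8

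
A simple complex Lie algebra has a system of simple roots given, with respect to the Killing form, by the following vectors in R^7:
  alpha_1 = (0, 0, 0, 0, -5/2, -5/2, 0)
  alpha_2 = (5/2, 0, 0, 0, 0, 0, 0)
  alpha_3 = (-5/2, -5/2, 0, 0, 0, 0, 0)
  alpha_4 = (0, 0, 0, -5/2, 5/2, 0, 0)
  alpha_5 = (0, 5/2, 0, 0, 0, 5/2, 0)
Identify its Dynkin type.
B_5

Compute the Cartan integers a_ij = 2(alpha_i, alpha_j)/(alpha_j, alpha_j); the resulting 5x5 Cartan matrix is
[[2, 0, 0, -1, -1], [0, 2, -1, 0, 0], [0, -2, 2, 0, -1], [-1, 0, 0, 2, 0], [-1, 0, -1, 0, 2]].
The roots have two lengths (squared-length ratio 2:1); the short ones are alpha_{2}. The associated Dynkin diagram is a chain of 5 nodes with a double edge at one end; the terminal node there is the unique short simple root (B_5), so the type is B_5 (the algebra so(11)).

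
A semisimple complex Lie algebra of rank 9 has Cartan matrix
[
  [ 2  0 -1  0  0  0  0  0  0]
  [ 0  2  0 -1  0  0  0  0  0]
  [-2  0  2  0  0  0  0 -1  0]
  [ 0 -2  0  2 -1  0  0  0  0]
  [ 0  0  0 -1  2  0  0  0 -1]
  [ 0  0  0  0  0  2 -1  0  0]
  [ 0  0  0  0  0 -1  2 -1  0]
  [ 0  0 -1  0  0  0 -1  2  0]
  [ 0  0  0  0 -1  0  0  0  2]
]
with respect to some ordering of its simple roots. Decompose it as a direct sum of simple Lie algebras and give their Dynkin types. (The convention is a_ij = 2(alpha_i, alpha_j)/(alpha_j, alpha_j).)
The diagram associated to this matrix has two connected components: the simple roots {alpha_2, alpha_4, alpha_5, alpha_9} form a chain of 4 nodes with a double edge at one end; the terminal node there is the unique short simple root (B_4), and {alpha_1, alpha_3, alpha_6, alpha_7, alpha_8} form a chain of 5 nodes with a double edge at one end; the terminal node there is the unique short simple root (B_5). A semisimple Lie algebra decomposes uniquely as the direct sum of simple ideals, one per connected component of its Dynkin diagram, so g ≅ B_4 ⊕ B_5 (dimension 36 + 55 = 91).

B4 ⊕ B5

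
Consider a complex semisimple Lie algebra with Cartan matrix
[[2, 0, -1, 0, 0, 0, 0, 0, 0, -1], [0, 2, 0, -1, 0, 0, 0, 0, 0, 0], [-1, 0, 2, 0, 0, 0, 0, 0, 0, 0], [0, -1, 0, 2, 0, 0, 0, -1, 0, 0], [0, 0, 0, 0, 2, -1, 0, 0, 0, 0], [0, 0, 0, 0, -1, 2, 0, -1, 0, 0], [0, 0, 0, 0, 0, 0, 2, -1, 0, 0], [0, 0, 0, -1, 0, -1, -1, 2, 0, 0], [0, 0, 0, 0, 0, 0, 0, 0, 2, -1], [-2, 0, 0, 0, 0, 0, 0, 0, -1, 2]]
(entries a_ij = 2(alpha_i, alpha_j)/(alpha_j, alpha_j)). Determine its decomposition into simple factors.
The diagram associated to this matrix has two connected components: the simple roots {alpha_2, alpha_4, alpha_5, alpha_6, alpha_7, alpha_8} form a chain of 5 nodes with one extra node attached to the third node from one end (E_6), and {alpha_1, alpha_3, alpha_9, alpha_10} form a chain of 4 nodes with a double edge between the middle two (F_4). A semisimple Lie algebra decomposes uniquely as the direct sum of simple ideals, one per connected component of its Dynkin diagram, so g ≅ E_6 ⊕ F_4 (dimension 78 + 52 = 130).

type E_6 + type F_4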